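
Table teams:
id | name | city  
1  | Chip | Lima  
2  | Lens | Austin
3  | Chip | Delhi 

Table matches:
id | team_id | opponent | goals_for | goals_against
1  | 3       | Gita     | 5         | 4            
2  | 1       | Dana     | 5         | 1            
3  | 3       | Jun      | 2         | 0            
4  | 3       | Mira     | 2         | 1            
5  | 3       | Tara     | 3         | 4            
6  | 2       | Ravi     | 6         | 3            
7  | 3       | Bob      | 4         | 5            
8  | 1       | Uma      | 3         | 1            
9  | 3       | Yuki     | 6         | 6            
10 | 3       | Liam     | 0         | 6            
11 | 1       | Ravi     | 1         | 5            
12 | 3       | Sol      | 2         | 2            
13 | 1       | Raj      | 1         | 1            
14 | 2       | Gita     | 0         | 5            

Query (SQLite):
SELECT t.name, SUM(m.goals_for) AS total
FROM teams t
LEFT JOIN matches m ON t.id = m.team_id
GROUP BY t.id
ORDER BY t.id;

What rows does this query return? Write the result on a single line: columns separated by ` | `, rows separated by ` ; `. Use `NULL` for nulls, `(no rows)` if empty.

Chip | 10 ; Lens | 6 ; Chip | 24

LEFT JOIN keeps every teams row; unmatched ones get NULL for matches columns.
Group by teams.id and compute SUM(m.goals_for). SUM over an all-NULL group is NULL.
  1: ids {2, 8, 11, 13} → SUM(m.goals_for)=10
  2: ids {6, 14} → SUM(m.goals_for)=6
  3: ids {1, 3, 4, 5, 7, 9, 10, 12} → SUM(m.goals_for)=24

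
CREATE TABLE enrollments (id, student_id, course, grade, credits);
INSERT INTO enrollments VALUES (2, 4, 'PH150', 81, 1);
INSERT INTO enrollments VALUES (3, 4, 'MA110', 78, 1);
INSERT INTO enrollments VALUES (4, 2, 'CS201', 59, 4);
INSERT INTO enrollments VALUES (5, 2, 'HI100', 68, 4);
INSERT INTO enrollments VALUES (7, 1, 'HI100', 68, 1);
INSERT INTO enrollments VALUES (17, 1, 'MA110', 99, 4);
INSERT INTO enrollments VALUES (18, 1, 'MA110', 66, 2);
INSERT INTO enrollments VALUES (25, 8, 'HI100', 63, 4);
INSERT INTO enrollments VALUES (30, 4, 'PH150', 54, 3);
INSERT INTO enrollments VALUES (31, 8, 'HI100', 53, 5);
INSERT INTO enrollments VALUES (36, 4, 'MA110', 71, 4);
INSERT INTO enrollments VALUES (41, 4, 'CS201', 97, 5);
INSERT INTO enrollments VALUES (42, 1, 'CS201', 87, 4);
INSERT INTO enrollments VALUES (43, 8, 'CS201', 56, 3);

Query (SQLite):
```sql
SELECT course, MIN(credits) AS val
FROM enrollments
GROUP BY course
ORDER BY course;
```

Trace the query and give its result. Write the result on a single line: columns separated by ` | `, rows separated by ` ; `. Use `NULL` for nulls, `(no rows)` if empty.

Partition enrollments by course; compute MIN(credits) within each group.
  CS201: ids {4, 41, 42, 43} → MIN(credits)=3
  HI100: ids {5, 7, 25, 31} → MIN(credits)=1
  MA110: ids {3, 17, 18, 36} → MIN(credits)=1
  PH150: ids {2, 30} → MIN(credits)=1

CS201 | 3 ; HI100 | 1 ; MA110 | 1 ; PH150 | 1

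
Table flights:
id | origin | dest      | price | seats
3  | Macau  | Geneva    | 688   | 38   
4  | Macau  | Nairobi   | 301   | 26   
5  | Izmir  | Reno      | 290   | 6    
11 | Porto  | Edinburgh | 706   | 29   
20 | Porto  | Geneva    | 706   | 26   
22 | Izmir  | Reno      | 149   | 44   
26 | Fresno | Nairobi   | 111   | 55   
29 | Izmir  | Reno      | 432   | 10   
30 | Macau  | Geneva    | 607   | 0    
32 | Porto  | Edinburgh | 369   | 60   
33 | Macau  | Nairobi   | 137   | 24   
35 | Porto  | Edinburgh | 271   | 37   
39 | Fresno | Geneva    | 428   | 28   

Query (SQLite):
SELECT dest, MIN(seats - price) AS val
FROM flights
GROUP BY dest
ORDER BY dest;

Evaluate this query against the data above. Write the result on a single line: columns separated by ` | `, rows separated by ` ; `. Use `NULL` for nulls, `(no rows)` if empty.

Edinburgh | -677 ; Geneva | -680 ; Nairobi | -275 ; Reno | -422

For each row compute seats - price.
Group by dest; take MIN of the expression per group.
  Edinburgh: ids {11, 32, 35} → MIN(seats - price)=-677
  Geneva: ids {3, 20, 30, 39} → MIN(seats - price)=-680
  Nairobi: ids {4, 26, 33} → MIN(seats - price)=-275
  Reno: ids {5, 22, 29} → MIN(seats - price)=-422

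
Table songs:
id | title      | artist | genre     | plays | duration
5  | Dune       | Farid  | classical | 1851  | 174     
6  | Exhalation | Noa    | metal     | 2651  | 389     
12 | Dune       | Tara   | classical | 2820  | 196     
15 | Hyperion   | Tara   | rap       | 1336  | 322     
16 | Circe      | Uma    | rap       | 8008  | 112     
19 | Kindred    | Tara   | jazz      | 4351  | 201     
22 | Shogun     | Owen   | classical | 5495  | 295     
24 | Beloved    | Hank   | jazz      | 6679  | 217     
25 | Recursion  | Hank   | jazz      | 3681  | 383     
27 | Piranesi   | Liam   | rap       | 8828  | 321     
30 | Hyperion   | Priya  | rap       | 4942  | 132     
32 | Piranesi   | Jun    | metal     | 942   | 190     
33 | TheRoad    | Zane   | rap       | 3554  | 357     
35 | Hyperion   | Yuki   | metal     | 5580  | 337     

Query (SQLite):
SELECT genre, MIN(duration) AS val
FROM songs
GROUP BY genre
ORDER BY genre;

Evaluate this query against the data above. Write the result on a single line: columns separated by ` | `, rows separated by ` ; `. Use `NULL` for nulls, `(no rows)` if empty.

classical | 174 ; jazz | 201 ; metal | 190 ; rap | 112

Partition songs by genre; compute MIN(duration) within each group.
  classical: ids {5, 12, 22} → MIN(duration)=174
  jazz: ids {19, 24, 25} → MIN(duration)=201
  metal: ids {6, 32, 35} → MIN(duration)=190
  rap: ids {15, 16, 27, 30, 33} → MIN(duration)=112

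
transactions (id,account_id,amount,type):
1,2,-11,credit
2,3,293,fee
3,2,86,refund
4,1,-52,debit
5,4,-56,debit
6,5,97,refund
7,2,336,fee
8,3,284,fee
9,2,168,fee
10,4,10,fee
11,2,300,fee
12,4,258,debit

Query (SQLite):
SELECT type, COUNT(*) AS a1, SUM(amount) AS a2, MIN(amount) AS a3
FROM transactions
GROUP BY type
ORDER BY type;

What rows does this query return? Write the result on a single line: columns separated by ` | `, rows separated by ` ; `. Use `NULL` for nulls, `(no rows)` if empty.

credit | 1 | -11 | -11 ; debit | 3 | 150 | -56 ; fee | 6 | 1391 | 10 ; refund | 2 | 183 | 86

Group transactions by type.
Per group compute: COUNT(*), SUM(amount), MIN(amount).
  credit: ids {1} → COUNT(*)=1, SUM(amount)=-11, MIN(amount)=-11
  debit: ids {4, 5, 12} → COUNT(*)=3, SUM(amount)=150, MIN(amount)=-56
  fee: ids {2, 7, 8, 9, 10, 11} → COUNT(*)=6, SUM(amount)=1391, MIN(amount)=10
  refund: ids {3, 6} → COUNT(*)=2, SUM(amount)=183, MIN(amount)=86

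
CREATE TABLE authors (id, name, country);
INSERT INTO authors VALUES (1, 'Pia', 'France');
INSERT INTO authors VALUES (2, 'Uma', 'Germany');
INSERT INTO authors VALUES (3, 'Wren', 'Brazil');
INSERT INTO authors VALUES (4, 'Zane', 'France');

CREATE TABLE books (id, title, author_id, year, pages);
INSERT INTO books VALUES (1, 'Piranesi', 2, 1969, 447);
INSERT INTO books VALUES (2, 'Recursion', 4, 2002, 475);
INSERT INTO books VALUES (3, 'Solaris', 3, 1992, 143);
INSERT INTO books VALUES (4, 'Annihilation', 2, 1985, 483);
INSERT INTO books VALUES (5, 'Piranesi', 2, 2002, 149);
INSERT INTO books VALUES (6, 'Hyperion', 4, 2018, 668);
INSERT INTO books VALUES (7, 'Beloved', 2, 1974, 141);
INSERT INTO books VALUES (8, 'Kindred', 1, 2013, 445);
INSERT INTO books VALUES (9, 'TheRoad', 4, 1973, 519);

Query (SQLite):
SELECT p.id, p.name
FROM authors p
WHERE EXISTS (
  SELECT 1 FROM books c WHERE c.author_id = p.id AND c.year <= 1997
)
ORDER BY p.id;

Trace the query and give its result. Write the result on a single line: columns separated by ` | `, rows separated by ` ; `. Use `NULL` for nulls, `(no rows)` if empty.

For each authors row, check whether any books with matching author_id has year <= 1997.
Keep rows where that is true.

2 | Uma ; 3 | Wren ; 4 | Zane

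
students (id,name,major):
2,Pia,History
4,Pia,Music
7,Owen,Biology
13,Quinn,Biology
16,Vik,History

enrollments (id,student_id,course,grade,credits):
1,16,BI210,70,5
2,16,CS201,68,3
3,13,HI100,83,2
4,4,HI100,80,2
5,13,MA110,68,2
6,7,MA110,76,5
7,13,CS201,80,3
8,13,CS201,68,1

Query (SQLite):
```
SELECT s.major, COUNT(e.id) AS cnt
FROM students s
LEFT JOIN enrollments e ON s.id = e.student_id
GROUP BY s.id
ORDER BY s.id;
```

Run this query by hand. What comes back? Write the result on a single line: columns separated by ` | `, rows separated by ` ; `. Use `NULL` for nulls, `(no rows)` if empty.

LEFT JOIN keeps every students row; unmatched ones get NULL for enrollments columns.
Group by students.id and compute COUNT(e.id). COUNT(col) of an all-NULL group is 0.
  2: ids {—} → COUNT(e.id)=0
  4: ids {4} → COUNT(e.id)=1
  7: ids {6} → COUNT(e.id)=1
  13: ids {3, 5, 7, 8} → COUNT(e.id)=4
  16: ids {1, 2} → COUNT(e.id)=2

History | 0 ; Music | 1 ; Biology | 1 ; Biology | 4 ; History | 2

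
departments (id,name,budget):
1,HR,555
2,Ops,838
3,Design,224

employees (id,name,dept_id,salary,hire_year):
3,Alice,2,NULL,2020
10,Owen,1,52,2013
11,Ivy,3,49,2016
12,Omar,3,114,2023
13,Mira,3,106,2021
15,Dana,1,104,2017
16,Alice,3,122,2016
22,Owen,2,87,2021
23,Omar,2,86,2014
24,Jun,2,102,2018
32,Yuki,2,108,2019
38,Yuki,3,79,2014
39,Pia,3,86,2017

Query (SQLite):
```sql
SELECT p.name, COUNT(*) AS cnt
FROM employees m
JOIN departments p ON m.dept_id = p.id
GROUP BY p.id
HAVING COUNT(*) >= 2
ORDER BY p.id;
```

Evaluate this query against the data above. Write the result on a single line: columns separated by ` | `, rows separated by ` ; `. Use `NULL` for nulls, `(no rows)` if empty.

Join each employees row to its departments via dept_id.
Group joined rows by departments.id; compute COUNT(*) per group.
HAVING: keep groups with count ≥ 2.
  1: ids {10, 15} → COUNT(*)=2
  2: ids {3, 22, 23, 24, 32} → COUNT(*)=5
  3: ids {11, 12, 13, 16, 38, 39} → COUNT(*)=6

HR | 2 ; Ops | 5 ; Design | 6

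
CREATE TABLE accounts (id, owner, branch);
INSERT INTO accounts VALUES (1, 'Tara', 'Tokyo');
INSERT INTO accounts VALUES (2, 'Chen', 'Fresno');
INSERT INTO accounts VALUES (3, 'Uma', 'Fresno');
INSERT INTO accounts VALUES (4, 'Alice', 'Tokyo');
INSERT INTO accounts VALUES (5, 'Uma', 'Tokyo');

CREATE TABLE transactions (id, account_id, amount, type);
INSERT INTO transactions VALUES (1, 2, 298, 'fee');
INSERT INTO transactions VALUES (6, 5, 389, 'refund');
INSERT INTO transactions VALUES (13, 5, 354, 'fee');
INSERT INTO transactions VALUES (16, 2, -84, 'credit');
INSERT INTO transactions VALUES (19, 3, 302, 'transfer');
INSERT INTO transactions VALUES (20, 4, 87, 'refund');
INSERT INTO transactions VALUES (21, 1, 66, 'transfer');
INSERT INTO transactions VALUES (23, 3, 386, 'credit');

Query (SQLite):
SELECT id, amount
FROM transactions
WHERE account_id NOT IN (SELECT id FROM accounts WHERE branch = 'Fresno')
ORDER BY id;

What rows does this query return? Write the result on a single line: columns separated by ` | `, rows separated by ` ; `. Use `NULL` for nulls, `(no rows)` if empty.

6 | 389 ; 13 | 354 ; 20 | 87 ; 21 | 66

Inner query: accounts.id where branch = 'Fresno'.
Outer: keep transactions rows whose account_id is not in that set.
Inner query → {2, 3}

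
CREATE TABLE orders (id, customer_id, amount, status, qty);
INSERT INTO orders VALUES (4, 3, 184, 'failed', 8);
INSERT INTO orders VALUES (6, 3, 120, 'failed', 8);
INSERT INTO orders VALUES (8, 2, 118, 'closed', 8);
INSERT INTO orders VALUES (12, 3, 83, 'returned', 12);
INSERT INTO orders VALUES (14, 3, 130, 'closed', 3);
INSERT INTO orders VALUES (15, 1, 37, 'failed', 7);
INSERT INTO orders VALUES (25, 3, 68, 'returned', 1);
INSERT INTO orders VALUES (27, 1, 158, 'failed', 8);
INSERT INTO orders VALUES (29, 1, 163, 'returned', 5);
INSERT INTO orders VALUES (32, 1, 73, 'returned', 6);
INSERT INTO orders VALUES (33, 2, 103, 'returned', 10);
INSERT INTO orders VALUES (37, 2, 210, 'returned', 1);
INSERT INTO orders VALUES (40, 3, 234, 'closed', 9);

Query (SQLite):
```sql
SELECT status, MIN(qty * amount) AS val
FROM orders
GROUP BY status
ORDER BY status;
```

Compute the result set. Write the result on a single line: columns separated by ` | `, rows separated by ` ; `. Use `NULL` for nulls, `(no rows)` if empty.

For each row compute qty * amount.
Group by status; take MIN of the expression per group.
  closed: ids {8, 14, 40} → MIN(qty * amount)=390
  failed: ids {4, 6, 15, 27} → MIN(qty * amount)=259
  returned: ids {12, 25, 29, 32, 33, 37} → MIN(qty * amount)=68

closed | 390 ; failed | 259 ; returned | 68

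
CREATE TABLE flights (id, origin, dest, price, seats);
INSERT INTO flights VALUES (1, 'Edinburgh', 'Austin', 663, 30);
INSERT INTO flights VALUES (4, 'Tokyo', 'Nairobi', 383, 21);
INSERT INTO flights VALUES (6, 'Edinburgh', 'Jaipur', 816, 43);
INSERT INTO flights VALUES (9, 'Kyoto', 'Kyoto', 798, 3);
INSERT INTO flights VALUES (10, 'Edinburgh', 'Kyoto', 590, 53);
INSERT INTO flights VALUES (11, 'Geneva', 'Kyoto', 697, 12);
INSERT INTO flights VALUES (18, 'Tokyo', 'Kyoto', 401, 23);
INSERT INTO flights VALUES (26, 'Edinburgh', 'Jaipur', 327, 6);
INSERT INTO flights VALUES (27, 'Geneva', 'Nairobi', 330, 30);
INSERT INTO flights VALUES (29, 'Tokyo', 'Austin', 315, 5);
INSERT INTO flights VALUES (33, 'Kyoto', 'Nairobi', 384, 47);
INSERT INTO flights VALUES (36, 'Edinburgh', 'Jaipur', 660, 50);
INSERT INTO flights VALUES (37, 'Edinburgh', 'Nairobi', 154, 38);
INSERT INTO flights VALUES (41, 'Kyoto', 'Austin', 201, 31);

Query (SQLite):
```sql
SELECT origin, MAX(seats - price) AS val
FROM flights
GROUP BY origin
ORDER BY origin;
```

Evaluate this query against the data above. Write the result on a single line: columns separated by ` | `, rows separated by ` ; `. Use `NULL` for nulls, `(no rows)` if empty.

Edinburgh | -116 ; Geneva | -300 ; Kyoto | -170 ; Tokyo | -310

For each row compute seats - price.
Group by origin; take MAX of the expression per group.
  Edinburgh: ids {1, 6, 10, 26, 36, 37} → MAX(seats - price)=-116
  Geneva: ids {11, 27} → MAX(seats - price)=-300
  Kyoto: ids {9, 33, 41} → MAX(seats - price)=-170
  Tokyo: ids {4, 18, 29} → MAX(seats - price)=-310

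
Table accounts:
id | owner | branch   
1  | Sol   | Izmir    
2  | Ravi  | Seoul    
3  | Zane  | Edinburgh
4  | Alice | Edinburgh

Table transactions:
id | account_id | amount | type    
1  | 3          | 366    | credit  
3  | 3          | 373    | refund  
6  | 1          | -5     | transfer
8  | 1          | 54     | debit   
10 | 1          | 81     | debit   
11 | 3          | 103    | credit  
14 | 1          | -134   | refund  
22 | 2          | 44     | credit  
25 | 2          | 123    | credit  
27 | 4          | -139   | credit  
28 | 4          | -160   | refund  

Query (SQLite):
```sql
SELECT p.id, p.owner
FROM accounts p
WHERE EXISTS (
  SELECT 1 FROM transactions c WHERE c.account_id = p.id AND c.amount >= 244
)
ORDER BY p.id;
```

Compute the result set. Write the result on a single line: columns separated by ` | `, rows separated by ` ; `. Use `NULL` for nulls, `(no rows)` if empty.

3 | Zane

For each accounts row, check whether any transactions with matching account_id has amount >= 244.
Keep rows where that is true.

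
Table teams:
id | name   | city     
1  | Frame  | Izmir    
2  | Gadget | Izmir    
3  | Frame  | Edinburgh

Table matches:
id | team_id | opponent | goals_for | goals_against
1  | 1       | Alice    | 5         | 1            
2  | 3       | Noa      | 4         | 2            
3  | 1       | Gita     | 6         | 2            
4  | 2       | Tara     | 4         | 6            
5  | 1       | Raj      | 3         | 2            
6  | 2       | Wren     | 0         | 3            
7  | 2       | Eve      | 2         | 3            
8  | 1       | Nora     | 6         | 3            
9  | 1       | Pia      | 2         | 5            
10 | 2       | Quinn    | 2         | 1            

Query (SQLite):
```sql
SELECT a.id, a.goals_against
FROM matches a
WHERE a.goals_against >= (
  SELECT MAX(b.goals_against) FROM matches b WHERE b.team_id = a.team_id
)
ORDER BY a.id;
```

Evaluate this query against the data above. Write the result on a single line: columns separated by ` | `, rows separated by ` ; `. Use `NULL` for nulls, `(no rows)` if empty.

For each matches row a, compute MAX(goals_against) over rows sharing a.team_id.
Keep row a if a.goals_against >= that per-group MAX.
  team_id=1: MAX(goals_against) = 5
  team_id=2: MAX(goals_against) = 6
  team_id=3: MAX(goals_against) = 2

2 | 2 ; 4 | 6 ; 9 | 5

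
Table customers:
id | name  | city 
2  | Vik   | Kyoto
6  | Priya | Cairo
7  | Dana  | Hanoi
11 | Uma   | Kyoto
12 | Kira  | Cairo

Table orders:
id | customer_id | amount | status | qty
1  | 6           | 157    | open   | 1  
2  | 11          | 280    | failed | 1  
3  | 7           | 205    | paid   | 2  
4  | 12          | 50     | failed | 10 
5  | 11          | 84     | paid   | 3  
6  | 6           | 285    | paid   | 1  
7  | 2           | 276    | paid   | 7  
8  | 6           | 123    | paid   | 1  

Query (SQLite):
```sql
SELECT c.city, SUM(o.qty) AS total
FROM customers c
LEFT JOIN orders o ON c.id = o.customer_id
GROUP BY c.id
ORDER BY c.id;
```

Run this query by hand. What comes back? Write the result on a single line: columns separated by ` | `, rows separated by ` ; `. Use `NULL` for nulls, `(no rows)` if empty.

Kyoto | 7 ; Cairo | 3 ; Hanoi | 2 ; Kyoto | 4 ; Cairo | 10

LEFT JOIN keeps every customers row; unmatched ones get NULL for orders columns.
Group by customers.id and compute SUM(o.qty). SUM over an all-NULL group is NULL.
  2: ids {7} → SUM(o.qty)=7
  6: ids {1, 6, 8} → SUM(o.qty)=3
  7: ids {3} → SUM(o.qty)=2
  11: ids {2, 5} → SUM(o.qty)=4
  12: ids {4} → SUM(o.qty)=10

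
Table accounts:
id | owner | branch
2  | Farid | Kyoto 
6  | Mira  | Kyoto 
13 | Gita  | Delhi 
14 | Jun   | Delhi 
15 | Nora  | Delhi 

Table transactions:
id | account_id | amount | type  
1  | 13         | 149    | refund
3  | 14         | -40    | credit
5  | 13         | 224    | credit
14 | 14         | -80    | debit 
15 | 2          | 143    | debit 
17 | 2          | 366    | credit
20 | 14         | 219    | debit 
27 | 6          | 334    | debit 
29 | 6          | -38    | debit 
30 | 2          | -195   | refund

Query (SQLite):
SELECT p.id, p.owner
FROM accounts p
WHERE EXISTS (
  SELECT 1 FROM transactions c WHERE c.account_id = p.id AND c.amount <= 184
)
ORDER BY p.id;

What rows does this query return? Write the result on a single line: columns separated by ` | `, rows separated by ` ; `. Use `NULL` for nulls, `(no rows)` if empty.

2 | Farid ; 6 | Mira ; 13 | Gita ; 14 | Jun

For each accounts row, check whether any transactions with matching account_id has amount <= 184.
Keep rows where that is true.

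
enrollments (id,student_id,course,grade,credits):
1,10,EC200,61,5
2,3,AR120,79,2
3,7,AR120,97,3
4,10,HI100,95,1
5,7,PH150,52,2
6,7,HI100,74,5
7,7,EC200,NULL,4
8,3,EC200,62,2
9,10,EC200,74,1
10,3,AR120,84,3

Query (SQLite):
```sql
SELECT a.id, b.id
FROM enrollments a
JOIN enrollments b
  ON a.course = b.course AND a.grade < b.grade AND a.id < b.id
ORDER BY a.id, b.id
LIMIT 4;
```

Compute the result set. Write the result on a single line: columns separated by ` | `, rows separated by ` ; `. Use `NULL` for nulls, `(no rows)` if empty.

1 | 8 ; 1 | 9 ; 2 | 3 ; 2 | 10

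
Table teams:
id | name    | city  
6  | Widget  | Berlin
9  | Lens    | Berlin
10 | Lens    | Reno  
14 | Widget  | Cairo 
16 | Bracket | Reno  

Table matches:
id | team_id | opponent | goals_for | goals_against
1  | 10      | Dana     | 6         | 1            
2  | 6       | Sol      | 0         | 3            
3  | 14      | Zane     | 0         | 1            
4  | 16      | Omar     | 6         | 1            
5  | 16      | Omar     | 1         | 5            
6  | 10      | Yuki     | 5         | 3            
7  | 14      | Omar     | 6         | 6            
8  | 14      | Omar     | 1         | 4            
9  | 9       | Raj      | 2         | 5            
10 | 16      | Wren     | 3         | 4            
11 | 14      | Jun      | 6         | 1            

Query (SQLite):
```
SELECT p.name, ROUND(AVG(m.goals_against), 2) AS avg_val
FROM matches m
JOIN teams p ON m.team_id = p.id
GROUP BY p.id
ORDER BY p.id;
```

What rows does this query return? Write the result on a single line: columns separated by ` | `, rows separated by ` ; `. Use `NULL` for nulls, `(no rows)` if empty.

Widget | 3 ; Lens | 5 ; Lens | 2 ; Widget | 3 ; Bracket | 3.33

Join each matches row to its teams via team_id.
Group joined rows by teams.id; compute ROUND(AVG(m.goals_against), 2) per group.
  6: ids {2} → ROUND(AVG(m.goals_against), 2)=3
  9: ids {9} → ROUND(AVG(m.goals_against), 2)=5
  10: ids {1, 6} → ROUND(AVG(m.goals_against), 2)=2
  14: ids {3, 7, 8, 11} → ROUND(AVG(m.goals_against), 2)=3
  16: ids {4, 5, 10} → ROUND(AVG(m.goals_against), 2)=3.33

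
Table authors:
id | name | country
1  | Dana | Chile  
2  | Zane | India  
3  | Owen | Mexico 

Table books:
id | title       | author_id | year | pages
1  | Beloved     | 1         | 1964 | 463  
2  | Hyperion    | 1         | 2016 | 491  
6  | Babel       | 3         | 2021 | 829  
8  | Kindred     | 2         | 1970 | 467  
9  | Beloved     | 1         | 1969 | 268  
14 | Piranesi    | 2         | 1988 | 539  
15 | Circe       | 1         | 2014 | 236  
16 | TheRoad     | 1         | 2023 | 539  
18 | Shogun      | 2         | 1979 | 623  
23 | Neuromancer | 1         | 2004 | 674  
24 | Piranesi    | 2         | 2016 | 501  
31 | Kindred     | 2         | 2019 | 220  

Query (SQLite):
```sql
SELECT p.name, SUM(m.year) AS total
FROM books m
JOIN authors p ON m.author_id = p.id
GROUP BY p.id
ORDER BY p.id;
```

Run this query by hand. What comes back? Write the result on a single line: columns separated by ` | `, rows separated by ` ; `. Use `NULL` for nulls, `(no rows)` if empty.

Dana | 11990 ; Zane | 9972 ; Owen | 2021

Join each books row to its authors via author_id.
Group joined rows by authors.id; compute SUM(m.year) per group.
  1: ids {1, 2, 9, 15, 16, 23} → SUM(m.year)=11990
  2: ids {8, 14, 18, 24, 31} → SUM(m.year)=9972
  3: ids {6} → SUM(m.year)=2021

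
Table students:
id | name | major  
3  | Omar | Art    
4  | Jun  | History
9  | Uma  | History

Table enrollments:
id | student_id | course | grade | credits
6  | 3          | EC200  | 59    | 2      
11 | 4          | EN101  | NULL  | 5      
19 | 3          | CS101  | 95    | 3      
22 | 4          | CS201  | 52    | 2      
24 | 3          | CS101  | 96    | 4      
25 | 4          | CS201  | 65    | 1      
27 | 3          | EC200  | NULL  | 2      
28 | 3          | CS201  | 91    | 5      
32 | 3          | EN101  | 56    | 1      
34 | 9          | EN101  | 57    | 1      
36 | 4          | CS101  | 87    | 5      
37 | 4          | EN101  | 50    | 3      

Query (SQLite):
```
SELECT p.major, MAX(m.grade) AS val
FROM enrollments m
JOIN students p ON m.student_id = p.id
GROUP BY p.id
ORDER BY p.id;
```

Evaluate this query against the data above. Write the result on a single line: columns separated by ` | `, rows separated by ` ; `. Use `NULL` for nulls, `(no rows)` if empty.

Join each enrollments row to its students via student_id.
Group joined rows by students.id; compute MAX(m.grade) per group.
  3: ids {6, 19, 24, 27, 28, 32} → MAX(m.grade)=96
  4: ids {11, 22, 25, 36, 37} → MAX(m.grade)=87
  9: ids {34} → MAX(m.grade)=57

Art | 96 ; History | 87 ; History | 57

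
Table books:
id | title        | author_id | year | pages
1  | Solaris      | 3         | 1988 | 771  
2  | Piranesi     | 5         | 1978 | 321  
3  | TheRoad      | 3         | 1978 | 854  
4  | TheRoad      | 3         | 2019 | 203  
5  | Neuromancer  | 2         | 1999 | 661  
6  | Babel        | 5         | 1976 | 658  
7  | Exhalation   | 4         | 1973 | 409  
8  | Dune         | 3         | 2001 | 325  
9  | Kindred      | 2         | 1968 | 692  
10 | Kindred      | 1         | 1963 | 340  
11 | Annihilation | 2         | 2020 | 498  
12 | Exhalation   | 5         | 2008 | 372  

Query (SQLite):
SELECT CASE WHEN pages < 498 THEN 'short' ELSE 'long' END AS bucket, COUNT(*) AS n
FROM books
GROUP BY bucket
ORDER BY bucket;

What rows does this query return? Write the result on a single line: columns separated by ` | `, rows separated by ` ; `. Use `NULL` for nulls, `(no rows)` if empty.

long | 6 ; short | 6

Bucket rows by pages < 498 → 'short' else 'long'; count each bucket.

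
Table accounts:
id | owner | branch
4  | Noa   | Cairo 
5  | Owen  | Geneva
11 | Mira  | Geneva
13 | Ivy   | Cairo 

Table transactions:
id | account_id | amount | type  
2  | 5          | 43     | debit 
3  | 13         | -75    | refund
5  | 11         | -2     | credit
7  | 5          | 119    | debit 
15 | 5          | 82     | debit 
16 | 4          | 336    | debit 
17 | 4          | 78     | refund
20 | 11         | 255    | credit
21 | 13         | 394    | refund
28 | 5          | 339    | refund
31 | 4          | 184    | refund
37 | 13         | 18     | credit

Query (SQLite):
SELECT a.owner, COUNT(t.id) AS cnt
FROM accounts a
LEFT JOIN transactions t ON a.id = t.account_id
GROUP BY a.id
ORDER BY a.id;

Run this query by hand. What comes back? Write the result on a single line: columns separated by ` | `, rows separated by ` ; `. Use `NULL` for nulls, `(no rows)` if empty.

Noa | 3 ; Owen | 4 ; Mira | 2 ; Ivy | 3

LEFT JOIN keeps every accounts row; unmatched ones get NULL for transactions columns.
Group by accounts.id and compute COUNT(t.id). COUNT(col) of an all-NULL group is 0.
  4: ids {16, 17, 31} → COUNT(t.id)=3
  5: ids {2, 7, 15, 28} → COUNT(t.id)=4
  11: ids {5, 20} → COUNT(t.id)=2
  13: ids {3, 21, 37} → COUNT(t.id)=3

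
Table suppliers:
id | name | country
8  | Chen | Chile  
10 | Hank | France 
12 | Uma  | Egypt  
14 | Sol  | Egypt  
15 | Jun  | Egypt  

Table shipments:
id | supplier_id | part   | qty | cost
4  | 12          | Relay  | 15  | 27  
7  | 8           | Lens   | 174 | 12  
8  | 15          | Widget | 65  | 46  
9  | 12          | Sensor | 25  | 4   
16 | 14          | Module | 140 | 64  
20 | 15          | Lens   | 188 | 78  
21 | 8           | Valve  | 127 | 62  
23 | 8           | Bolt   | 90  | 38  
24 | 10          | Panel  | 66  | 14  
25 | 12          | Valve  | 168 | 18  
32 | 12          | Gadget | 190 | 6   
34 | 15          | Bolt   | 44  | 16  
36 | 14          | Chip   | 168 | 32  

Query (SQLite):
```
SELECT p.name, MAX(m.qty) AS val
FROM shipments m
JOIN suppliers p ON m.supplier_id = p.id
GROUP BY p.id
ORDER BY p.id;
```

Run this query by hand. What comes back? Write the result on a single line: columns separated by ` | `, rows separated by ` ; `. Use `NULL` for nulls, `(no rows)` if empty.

Chen | 174 ; Hank | 66 ; Uma | 190 ; Sol | 168 ; Jun | 188

Join each shipments row to its suppliers via supplier_id.
Group joined rows by suppliers.id; compute MAX(m.qty) per group.
  8: ids {7, 21, 23} → MAX(m.qty)=174
  10: ids {24} → MAX(m.qty)=66
  12: ids {4, 9, 25, 32} → MAX(m.qty)=190
  14: ids {16, 36} → MAX(m.qty)=168
  15: ids {8, 20, 34} → MAX(m.qty)=188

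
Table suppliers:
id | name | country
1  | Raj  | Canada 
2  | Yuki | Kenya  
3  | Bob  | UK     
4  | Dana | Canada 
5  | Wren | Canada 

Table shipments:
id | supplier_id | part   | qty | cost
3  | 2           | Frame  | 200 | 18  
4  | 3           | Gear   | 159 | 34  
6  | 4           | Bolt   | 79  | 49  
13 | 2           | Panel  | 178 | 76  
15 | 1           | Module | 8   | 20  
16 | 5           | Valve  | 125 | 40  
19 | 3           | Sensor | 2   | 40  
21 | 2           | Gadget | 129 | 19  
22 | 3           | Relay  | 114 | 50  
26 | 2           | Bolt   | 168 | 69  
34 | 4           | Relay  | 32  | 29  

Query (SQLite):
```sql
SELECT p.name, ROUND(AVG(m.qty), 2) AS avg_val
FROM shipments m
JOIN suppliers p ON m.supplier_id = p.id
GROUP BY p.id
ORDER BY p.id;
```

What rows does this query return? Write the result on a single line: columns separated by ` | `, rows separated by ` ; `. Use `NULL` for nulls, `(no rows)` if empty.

Raj | 8 ; Yuki | 168.75 ; Bob | 91.67 ; Dana | 55.5 ; Wren | 125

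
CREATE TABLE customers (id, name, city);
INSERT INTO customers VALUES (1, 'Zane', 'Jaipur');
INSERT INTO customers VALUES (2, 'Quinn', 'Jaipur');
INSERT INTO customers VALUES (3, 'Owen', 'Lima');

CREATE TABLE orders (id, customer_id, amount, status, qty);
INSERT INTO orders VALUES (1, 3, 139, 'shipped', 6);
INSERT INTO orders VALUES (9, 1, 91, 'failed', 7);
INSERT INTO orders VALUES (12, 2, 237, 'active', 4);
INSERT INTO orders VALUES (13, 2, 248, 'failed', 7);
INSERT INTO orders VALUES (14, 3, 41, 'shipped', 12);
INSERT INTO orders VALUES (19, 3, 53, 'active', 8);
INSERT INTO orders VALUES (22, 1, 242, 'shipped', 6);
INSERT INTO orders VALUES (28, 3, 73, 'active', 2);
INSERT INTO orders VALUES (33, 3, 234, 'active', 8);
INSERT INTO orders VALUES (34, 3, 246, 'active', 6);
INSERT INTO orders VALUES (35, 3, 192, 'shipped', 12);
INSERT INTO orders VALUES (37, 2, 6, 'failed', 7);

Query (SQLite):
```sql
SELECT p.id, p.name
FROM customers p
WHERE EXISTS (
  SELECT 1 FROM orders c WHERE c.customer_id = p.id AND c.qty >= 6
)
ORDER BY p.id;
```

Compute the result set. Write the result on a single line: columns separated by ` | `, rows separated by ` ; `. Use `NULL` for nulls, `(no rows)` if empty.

1 | Zane ; 2 | Quinn ; 3 | Owen

For each customers row, check whether any orders with matching customer_id has qty >= 6.
Keep rows where that is true.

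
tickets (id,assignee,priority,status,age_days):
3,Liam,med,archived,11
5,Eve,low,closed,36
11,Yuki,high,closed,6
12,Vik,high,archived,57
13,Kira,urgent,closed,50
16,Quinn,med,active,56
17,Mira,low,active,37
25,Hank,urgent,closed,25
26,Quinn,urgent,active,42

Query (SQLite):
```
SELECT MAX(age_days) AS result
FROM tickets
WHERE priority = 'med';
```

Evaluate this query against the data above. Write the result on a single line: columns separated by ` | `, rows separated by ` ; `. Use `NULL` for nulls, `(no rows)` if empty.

Rows where priority='med' → age_days values: [11, 56].
MAX of non-NULL values = 56.

56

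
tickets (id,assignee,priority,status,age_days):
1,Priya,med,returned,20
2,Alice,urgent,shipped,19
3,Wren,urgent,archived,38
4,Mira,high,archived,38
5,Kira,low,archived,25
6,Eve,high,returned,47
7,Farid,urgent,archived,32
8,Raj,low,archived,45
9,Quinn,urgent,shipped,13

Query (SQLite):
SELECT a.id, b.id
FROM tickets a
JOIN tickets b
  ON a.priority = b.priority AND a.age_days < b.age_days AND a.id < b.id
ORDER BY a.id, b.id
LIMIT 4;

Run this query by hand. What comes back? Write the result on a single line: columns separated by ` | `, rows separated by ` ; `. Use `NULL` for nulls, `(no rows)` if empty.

Pairs (a,b) with same priority, a.age_days < b.age_days, a.id < b.id.
priority groups: high:{4,6} low:{5,8} med:{1} urgent:{2,3,7,9}
Ordered by (a.id, b.id); first 4.

2 | 3 ; 2 | 7 ; 4 | 6 ; 5 | 8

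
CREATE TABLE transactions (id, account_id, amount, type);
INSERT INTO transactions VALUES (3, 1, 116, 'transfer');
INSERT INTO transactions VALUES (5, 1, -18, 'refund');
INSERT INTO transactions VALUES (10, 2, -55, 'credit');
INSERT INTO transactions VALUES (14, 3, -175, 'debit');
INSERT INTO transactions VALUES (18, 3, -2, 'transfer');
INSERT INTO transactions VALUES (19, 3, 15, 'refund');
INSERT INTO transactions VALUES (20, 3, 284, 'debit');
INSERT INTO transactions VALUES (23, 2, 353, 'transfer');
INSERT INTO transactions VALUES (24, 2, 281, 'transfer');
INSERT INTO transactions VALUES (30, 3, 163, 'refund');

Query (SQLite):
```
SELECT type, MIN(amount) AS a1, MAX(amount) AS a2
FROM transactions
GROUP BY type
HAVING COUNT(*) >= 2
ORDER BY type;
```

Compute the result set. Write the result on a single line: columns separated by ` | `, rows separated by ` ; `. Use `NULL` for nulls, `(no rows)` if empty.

debit | -175 | 284 ; refund | -18 | 163 ; transfer | -2 | 353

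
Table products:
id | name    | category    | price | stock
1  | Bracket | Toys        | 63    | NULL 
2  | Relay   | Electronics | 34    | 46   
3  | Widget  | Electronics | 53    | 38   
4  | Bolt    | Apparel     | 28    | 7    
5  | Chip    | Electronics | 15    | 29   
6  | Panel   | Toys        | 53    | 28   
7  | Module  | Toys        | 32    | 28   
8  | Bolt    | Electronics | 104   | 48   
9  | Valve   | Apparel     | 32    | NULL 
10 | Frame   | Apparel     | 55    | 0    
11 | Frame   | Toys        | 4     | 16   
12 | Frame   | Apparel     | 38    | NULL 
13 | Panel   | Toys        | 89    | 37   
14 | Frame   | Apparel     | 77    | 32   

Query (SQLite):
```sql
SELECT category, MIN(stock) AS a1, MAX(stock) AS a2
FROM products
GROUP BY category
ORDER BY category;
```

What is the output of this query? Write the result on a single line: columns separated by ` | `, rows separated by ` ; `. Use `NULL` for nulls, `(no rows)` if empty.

Group products by category.
Per group compute: MIN(stock), MAX(stock).
  Apparel: ids {4, 9, 10, 12, 14} → MIN(stock)=0, MAX(stock)=32
  Electronics: ids {2, 3, 5, 8} → MIN(stock)=29, MAX(stock)=48
  Toys: ids {1, 6, 7, 11, 13} → MIN(stock)=16, MAX(stock)=37

Apparel | 0 | 32 ; Electronics | 29 | 48 ; Toys | 16 | 37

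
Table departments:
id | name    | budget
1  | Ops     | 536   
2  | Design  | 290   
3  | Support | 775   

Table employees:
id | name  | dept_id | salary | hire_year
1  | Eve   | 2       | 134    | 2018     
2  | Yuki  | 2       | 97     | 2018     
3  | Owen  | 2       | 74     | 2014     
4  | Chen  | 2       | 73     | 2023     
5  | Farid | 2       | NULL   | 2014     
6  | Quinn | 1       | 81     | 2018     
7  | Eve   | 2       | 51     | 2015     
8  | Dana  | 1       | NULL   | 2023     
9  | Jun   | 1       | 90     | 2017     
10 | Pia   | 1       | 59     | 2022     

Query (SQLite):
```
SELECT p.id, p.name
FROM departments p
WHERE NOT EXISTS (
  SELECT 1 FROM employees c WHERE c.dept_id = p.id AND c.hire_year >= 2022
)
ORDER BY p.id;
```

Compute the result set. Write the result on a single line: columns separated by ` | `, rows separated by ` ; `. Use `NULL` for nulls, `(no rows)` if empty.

For each departments row, check whether any employees with matching dept_id has hire_year >= 2022.
Keep rows where that is false.

3 | Support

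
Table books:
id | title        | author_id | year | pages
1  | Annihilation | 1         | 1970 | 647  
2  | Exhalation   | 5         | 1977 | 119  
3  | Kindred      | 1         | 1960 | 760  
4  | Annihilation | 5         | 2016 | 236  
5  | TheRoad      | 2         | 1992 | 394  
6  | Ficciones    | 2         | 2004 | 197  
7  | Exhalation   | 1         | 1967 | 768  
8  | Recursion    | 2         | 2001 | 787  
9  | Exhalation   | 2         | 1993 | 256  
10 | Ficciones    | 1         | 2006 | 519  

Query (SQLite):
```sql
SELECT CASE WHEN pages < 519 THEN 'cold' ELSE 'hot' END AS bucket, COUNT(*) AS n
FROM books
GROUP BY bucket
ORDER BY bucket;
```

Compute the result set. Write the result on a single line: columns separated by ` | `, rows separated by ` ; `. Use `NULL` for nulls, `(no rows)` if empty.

cold | 5 ; hot | 5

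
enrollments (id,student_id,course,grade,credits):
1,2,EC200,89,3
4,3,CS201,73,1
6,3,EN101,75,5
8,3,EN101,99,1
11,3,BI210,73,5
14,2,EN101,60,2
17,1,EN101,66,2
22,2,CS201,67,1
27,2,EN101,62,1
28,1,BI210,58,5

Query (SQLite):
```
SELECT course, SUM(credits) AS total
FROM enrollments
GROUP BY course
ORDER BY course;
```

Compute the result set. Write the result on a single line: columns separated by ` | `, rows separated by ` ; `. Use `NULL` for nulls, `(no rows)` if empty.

Partition enrollments by course; compute SUM(credits) within each group.
  BI210: ids {11, 28} → SUM(credits)=10
  CS201: ids {4, 22} → SUM(credits)=2
  EC200: ids {1} → SUM(credits)=3
  EN101: ids {6, 8, 14, 17, 27} → SUM(credits)=11

BI210 | 10 ; CS201 | 2 ; EC200 | 3 ; EN101 | 11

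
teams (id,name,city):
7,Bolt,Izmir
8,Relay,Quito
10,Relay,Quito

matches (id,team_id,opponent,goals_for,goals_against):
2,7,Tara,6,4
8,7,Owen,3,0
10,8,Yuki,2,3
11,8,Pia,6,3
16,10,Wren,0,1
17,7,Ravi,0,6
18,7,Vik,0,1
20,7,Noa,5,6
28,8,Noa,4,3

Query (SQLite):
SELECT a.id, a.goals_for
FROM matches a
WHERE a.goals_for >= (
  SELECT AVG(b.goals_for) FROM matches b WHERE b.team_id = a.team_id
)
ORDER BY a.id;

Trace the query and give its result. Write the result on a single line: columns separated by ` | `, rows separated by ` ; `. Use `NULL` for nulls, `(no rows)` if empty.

For each matches row a, compute AVG(goals_for) over rows sharing a.team_id.
Keep row a if a.goals_for >= that per-group AVG.
  team_id=7: AVG(goals_for) = 2.8
  team_id=8: AVG(goals_for) = 4.0
  team_id=10: AVG(goals_for) = 0.0

2 | 6 ; 8 | 3 ; 11 | 6 ; 16 | 0 ; 20 | 5 ; 28 | 4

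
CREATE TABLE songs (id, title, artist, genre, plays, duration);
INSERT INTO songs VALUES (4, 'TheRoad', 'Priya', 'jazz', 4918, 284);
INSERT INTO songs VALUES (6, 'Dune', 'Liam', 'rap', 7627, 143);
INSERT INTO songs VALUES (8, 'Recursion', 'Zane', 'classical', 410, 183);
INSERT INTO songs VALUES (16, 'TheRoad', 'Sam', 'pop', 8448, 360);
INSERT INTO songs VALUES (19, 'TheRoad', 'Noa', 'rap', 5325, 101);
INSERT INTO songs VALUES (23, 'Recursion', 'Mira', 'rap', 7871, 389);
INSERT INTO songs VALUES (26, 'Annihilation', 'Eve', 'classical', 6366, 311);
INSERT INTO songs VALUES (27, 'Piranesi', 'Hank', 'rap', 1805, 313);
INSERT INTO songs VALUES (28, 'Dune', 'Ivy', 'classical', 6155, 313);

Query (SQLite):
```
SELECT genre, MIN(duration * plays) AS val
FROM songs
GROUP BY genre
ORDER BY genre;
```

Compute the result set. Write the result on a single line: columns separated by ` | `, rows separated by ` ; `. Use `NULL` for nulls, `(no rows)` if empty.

For each row compute duration * plays.
Group by genre; take MIN of the expression per group.
  classical: ids {8, 26, 28} → MIN(duration * plays)=75030
  jazz: ids {4} → MIN(duration * plays)=1396712
  pop: ids {16} → MIN(duration * plays)=3041280
  rap: ids {6, 19, 23, 27} → MIN(duration * plays)=537825

classical | 75030 ; jazz | 1396712 ; pop | 3041280 ; rap | 537825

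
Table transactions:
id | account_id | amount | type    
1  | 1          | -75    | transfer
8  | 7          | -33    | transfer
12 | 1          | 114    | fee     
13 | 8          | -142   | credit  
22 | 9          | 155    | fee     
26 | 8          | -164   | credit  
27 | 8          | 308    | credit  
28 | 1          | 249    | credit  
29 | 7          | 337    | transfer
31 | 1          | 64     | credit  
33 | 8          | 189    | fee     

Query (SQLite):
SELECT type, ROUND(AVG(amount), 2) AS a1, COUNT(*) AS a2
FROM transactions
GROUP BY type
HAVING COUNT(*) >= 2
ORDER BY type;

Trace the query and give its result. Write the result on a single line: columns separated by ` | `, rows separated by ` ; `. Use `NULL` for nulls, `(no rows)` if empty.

credit | 63 | 5 ; fee | 152.67 | 3 ; transfer | 76.33 | 3

Group transactions by type.
Per group compute: ROUND(AVG(amount), 2), COUNT(*).
HAVING: drop groups with fewer than 2 rows.
  credit: ids {13, 26, 27, 28, 31} → ROUND(AVG(amount), 2)=63, COUNT(*)=5
  fee: ids {12, 22, 33} → ROUND(AVG(amount), 2)=152.67, COUNT(*)=3
  transfer: ids {1, 8, 29} → ROUND(AVG(amount), 2)=76.33, COUNT(*)=3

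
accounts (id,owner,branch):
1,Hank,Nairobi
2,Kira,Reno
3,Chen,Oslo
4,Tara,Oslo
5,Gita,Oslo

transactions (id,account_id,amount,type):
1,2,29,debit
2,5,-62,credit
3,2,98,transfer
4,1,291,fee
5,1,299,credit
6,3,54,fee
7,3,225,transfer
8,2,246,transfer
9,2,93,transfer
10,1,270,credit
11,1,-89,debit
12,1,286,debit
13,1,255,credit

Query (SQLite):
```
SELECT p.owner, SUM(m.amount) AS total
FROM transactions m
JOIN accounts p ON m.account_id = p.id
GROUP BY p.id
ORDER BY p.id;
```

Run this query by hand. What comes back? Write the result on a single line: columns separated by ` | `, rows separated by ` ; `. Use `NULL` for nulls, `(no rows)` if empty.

Hank | 1312 ; Kira | 466 ; Chen | 279 ; Gita | -62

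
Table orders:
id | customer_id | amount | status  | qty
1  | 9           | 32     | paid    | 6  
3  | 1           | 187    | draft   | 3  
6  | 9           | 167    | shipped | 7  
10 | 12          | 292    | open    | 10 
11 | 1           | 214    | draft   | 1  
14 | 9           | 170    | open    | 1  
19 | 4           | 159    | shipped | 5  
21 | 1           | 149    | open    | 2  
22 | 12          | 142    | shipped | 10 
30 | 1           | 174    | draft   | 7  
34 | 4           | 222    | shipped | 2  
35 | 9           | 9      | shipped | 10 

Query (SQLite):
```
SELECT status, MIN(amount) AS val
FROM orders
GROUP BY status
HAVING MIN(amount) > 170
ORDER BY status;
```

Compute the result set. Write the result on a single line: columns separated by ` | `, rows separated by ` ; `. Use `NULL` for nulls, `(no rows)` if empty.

draft | 174

Partition orders by status; compute MIN(amount) within each group.
HAVING: keep groups where MIN(amount) > 170.
  draft: ids {3, 11, 30} → MIN(amount)=174
  open: ids {10, 14, 21} → MIN(amount)=149
  paid: ids {1} → MIN(amount)=32
  shipped: ids {6, 19, 22, 34, 35} → MIN(amount)=9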